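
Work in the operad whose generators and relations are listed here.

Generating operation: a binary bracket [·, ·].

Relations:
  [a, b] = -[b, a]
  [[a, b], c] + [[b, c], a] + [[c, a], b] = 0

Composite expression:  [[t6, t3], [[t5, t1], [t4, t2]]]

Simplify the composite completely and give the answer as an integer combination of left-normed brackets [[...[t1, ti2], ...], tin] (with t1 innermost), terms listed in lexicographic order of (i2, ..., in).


In the tensor algebra, words opening t1 carry the t1-anchored form.
Composite bracket: [[t6, t3], [[t5, t1], [t4, t2]]]
Full expansion: 32 signed words from ab - ba (2^5 = 32).
Keep just the words that open with t1:
  from t1t5t2t4t3t6, sign +1: term +[[[[[t1, t5], t2], t4], t3], t6]
  from t1t5t2t4t6t3, sign -1: term -[[[[[t1, t5], t2], t4], t6], t3]
  from t1t5t4t2t3t6, sign -1: term -[[[[[t1, t5], t4], t2], t3], t6]
  from t1t5t4t2t6t3, sign +1: term +[[[[[t1, t5], t4], t2], t6], t3]

[[[[[t1, t5], t2], t4], t3], t6] - [[[[[t1, t5], t2], t4], t6], t3] - [[[[[t1, t5], t4], t2], t3], t6] + [[[[[t1, t5], t4], t2], t6], t3]


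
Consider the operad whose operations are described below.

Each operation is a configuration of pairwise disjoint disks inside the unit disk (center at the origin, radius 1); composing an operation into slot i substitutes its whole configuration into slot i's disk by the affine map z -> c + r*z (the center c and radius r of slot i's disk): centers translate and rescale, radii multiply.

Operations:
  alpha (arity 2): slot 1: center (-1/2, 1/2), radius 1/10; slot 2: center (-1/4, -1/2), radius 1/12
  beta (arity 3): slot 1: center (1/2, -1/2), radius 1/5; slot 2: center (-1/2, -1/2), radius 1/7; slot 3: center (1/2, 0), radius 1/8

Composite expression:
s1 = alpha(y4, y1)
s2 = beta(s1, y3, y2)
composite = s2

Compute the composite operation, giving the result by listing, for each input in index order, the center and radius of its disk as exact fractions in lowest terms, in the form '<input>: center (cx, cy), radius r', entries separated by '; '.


y1: center (9/20, -3/5), radius 1/60; y2: center (1/2, 0), radius 1/8; y3: center (-1/2, -1/2), radius 1/7; y4: center (2/5, -2/5), radius 1/50

Affine substitution under beta: radii multiply and y-centers shift.
for y4, the 2-step affine chain lands on center (2/5, -2/5), radius 1/50
for y1, the 2-step affine chain lands on center (9/20, -3/5), radius 1/60
for y3, the 1-step affine chain lands on center (-1/2, -1/2), radius 1/7
for y2, the 1-step affine chain lands on center (1/2, 0), radius 1/8


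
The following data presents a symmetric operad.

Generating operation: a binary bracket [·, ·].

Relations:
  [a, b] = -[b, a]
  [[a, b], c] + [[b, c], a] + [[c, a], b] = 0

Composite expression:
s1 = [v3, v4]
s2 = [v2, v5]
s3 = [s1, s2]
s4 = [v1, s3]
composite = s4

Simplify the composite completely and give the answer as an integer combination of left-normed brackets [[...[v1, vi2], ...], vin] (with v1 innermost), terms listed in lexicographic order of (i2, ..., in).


-[[[[v1, v2], v5], v3], v4] + [[[[v1, v2], v5], v4], v3] + [[[[v1, v3], v4], v2], v5] - [[[[v1, v3], v4], v5], v2] - [[[[v1, v4], v3], v2], v5] + [[[[v1, v4], v3], v5], v2] + [[[[v1, v5], v2], v3], v4] - [[[[v1, v5], v2], v4], v3]

Left-normed coefficients sit on the v1-initial expansion words.
Composite bracket: [v1, [[v3, v4], [v2, v5]]]
Expanding via [a, b] = ab - ba: 16 signed words (2^4 = 16).
Words beginning with v1 determine it all:
  v1v2v5v3v4 (sign -1) contributes -[[[[v1, v2], v5], v3], v4]
  v1v2v5v4v3 (sign +1) contributes +[[[[v1, v2], v5], v4], v3]
  v1v3v4v2v5 (sign +1) contributes +[[[[v1, v3], v4], v2], v5]
  v1v3v4v5v2 (sign -1) contributes -[[[[v1, v3], v4], v5], v2]
  v1v4v3v2v5 (sign -1) contributes -[[[[v1, v4], v3], v2], v5]
  v1v4v3v5v2 (sign +1) contributes +[[[[v1, v4], v3], v5], v2]
  v1v5v2v3v4 (sign +1) contributes +[[[[v1, v5], v2], v3], v4]
  v1v5v2v4v3 (sign -1) contributes -[[[[v1, v5], v2], v4], v3]


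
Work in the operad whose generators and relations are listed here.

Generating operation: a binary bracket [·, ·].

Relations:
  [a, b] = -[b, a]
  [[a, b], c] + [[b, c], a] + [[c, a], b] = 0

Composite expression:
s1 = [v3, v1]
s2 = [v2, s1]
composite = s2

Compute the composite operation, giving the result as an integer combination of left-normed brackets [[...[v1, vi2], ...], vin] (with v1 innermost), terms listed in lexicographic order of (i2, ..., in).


Antisymmetry and Jacobi reduce to v1-anchored left-normed brackets.
Composite bracket: [v2, [v3, v1]]
The bracket unfolds into 4 signed words via [a, b] = ab - ba (2^2 = 4).
Coefficients come from the v1-initial words:
  sign of v1v3v2 is +1, so it contributes +[[v1, v3], v2]

[[v1, v3], v2]


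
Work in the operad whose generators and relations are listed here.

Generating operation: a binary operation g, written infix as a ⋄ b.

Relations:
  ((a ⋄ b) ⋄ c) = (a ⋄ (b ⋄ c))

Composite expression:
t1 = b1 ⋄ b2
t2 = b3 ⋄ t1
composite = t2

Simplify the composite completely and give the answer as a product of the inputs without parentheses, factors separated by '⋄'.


Every regrouping of g is equal, so read the b-inputs in written order.
(b1 ⋄ b2) spells out as b1 ⋄ b2
(b3 ⋄ (b1 ⋄ b2)) spells out as b3 ⋄ b1 ⋄ b2

b3 ⋄ b1 ⋄ b2


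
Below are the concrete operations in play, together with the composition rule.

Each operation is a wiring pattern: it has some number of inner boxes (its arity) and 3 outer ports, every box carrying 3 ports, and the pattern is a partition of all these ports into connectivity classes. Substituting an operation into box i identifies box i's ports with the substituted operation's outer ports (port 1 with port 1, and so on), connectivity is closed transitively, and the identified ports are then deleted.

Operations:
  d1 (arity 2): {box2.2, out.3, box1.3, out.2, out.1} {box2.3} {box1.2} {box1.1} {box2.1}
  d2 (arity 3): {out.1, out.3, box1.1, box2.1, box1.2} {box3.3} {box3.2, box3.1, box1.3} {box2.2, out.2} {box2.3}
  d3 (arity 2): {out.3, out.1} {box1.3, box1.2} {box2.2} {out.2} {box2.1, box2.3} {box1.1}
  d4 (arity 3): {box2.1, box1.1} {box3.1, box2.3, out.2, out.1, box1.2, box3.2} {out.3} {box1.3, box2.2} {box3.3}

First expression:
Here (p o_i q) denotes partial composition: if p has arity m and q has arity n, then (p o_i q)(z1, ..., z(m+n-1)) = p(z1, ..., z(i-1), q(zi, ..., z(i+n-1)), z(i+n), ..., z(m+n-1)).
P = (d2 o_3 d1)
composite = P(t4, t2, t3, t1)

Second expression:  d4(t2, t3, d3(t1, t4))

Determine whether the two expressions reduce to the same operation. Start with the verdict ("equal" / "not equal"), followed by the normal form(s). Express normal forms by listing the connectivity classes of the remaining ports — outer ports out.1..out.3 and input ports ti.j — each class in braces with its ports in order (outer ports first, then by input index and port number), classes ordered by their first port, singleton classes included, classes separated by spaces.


Normal form of the first expression: {out.1, out.3, t2.1, t4.1, t4.2} {out.2, t2.2} {t1.1} {t1.2, t3.3, t4.3} {t1.3} {t2.3} {t3.1} {t3.2}
Normal form of the second expression: {out.1, out.2, t2.2, t3.3} {out.3} {t1.1} {t1.2, t1.3} {t2.1, t3.1} {t2.3, t3.2} {t4.1, t4.3} {t4.2}
The forms do not match — not equal.

not equal: they reduce to {out.1, out.3, t2.1, t4.1, t4.2} {out.2, t2.2} {t1.1} {t1.2, t3.3, t4.3} {t1.3} {t2.3} {t3.1} {t3.2} and {out.1, out.2, t2.2, t3.3} {out.3} {t1.1} {t1.2, t1.3} {t2.1, t3.1} {t2.3, t3.2} {t4.1, t4.3} {t4.2}


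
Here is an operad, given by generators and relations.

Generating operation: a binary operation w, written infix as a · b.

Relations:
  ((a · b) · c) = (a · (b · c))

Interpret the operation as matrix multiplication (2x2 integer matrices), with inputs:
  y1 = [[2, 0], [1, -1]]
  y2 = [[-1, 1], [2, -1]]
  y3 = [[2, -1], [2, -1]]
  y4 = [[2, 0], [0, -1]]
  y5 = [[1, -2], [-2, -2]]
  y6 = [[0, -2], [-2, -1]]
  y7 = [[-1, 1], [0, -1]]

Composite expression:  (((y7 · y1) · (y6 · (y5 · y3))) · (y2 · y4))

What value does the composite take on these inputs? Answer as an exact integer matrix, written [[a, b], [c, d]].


[[112, 42], [16, 6]]

(y7 · y1) = [[-1, -1], [-1, 1]]
(y5 · y3) = [[-2, 1], [-8, 4]]
(y6 · (y5 · y3)) = [[16, -8], [12, -6]]
((y7 · y1) · (y6 · (y5 · y3))) = [[-28, 14], [-4, 2]]
(y2 · y4) = [[-2, -1], [4, 1]]
(((y7 · y1) · (y6 · (y5 · y3))) · (y2 · y4)) = [[112, 42], [16, 6]]


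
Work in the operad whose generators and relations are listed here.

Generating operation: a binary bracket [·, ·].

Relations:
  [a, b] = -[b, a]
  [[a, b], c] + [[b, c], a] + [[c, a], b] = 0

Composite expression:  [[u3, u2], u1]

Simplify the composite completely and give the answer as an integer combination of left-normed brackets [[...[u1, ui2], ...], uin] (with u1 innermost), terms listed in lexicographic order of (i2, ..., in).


[[u1, u2], u3] - [[u1, u3], u2]

Antisymmetry and Jacobi reduce to u1-anchored left-normed brackets.
Composite bracket: [[u3, u2], u1]
The bracket unfolds into 4 signed words via [a, b] = ab - ba (2^2 = 4).
The u1-initial words carry the normal form:
  u1u2u3 appears with sign +1, giving the term +[[u1, u2], u3]
  u1u3u2 appears with sign -1, giving the term -[[u1, u3], u2]


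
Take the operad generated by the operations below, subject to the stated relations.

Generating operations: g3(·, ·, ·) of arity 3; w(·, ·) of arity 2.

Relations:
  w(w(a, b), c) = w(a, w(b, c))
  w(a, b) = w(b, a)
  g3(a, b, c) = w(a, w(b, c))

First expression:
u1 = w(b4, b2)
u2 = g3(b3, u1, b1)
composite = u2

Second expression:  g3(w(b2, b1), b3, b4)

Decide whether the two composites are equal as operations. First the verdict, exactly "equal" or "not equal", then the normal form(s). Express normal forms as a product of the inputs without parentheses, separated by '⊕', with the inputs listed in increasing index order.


Reducing the first expression gives b1 ⊕ b2 ⊕ b3 ⊕ b4
Reducing the second expression gives b1 ⊕ b2 ⊕ b3 ⊕ b4
The normal forms match — equal.

equal; both compose to b1 ⊕ b2 ⊕ b3 ⊕ b4


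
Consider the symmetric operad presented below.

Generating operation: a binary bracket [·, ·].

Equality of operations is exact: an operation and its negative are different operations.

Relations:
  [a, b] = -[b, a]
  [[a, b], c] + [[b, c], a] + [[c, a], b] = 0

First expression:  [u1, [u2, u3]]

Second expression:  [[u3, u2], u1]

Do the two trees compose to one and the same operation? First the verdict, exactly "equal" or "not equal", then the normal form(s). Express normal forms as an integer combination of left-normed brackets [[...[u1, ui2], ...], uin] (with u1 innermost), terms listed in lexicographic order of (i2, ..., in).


equal — both sides give [[u1, u2], u3] - [[u1, u3], u2]


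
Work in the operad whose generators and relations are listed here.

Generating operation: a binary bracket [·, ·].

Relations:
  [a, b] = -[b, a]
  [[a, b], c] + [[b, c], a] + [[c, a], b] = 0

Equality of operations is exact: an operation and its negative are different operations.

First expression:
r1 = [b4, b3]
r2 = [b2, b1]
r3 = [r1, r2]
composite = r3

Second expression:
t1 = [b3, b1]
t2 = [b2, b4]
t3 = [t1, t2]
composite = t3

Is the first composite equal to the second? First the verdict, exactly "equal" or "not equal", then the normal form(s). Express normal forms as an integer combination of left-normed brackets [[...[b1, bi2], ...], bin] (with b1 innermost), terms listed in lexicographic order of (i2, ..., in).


not equal; the first gives -[[[b1, b2], b3], b4] + [[[b1, b2], b4], b3] and the second -[[[b1, b3], b2], b4] + [[[b1, b3], b4], b2]

The first expression reduces to -[[[b1, b2], b3], b4] + [[[b1, b2], b4], b3]
The second expression reduces to -[[[b1, b3], b2], b4] + [[[b1, b3], b4], b2]
Distinct normal forms: not equal.


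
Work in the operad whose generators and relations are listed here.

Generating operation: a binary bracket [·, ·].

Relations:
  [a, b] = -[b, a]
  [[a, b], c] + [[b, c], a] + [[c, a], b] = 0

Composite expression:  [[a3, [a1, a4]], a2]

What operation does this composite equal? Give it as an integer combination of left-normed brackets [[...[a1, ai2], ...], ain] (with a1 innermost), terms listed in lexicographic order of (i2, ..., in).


Expand each bracket as ab - ba; the a1-initial words give the coefficients.
Composite bracket: [[a3, [a1, a4]], a2]
Expanding via [a, b] = ab - ba: 8 signed words (2^3 = 8).
Collect the words opening with a1:
  the word a1a4a3a2 carries sign -1 and contributes -[[[a1, a4], a3], a2]

-[[[a1, a4], a3], a2]


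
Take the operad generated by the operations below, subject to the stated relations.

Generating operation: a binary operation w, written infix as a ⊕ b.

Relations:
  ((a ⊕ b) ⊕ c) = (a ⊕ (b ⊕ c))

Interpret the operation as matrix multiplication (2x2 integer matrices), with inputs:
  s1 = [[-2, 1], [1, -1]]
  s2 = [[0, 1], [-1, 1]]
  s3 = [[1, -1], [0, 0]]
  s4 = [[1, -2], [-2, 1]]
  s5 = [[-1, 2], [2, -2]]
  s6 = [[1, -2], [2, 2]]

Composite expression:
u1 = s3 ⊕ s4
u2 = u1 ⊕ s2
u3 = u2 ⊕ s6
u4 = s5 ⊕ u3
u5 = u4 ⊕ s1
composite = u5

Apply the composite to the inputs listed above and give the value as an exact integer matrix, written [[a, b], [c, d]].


[[12, -9], [-24, 18]]

(s3 ⊕ s4) = [[3, -3], [0, 0]]
((s3 ⊕ s4) ⊕ s2) = [[3, 0], [0, 0]]
(((s3 ⊕ s4) ⊕ s2) ⊕ s6) = [[3, -6], [0, 0]]
(s5 ⊕ (((s3 ⊕ s4) ⊕ s2) ⊕ s6)) = [[-3, 6], [6, -12]]
((s5 ⊕ (((s3 ⊕ s4) ⊕ s2) ⊕ s6)) ⊕ s1) = [[12, -9], [-24, 18]]


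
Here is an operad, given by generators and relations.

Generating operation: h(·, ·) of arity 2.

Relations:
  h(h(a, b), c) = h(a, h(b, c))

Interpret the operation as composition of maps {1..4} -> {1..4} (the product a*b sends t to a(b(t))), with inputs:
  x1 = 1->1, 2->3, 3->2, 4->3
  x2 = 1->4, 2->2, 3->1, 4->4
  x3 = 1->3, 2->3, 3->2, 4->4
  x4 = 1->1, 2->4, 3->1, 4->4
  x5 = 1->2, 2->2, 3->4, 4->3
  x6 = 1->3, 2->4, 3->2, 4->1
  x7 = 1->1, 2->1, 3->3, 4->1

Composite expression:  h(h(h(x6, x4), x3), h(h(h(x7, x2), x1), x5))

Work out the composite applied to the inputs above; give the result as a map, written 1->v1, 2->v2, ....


h(x6, x4) = 1->3, 2->1, 3->3, 4->1
h(h(x6, x4), x3) = 1->3, 2->3, 3->1, 4->1
h(x7, x2) = 1->1, 2->1, 3->1, 4->1
h(h(x7, x2), x1) = 1->1, 2->1, 3->1, 4->1
h(h(h(x7, x2), x1), x5) = 1->1, 2->1, 3->1, 4->1
h(h(h(x6, x4), x3), h(h(h(x7, x2), x1), x5)) = 1->3, 2->3, 3->3, 4->3

1->3, 2->3, 3->3, 4->3


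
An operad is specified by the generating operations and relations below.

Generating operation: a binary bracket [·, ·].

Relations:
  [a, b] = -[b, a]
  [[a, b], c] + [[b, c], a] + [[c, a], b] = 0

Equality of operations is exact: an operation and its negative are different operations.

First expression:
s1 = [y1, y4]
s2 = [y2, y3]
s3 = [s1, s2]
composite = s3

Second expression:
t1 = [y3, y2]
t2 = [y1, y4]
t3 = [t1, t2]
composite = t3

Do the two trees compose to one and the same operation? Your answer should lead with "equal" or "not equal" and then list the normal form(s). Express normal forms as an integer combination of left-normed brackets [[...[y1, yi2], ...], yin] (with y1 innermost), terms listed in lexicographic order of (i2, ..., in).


The first composite normalizes to [[[y1, y4], y2], y3] - [[[y1, y4], y3], y2]
The second composite normalizes to [[[y1, y4], y2], y3] - [[[y1, y4], y3], y2]
Identical normal forms: equal.

equal: each reduces to [[[y1, y4], y2], y3] - [[[y1, y4], y3], y2]


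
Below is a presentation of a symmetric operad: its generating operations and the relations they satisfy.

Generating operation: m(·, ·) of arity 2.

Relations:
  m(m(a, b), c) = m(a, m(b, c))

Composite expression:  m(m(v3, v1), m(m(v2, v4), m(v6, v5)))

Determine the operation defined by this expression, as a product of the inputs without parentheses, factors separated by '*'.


v3 * v1 * v2 * v4 * v6 * v5

All parenthesizations of m agree; list the v-inputs left to right.
m(v3, v1) flattens to v3 * v1
m(v2, v4) flattens to v2 * v4
m(v6, v5) flattens to v6 * v5
m(m(v2, v4), m(v6, v5)) flattens to v2 * v4 * v6 * v5
m(m(v3, v1), m(m(v2, v4), m(v6, v5))) flattens to v3 * v1 * v2 * v4 * v6 * v5


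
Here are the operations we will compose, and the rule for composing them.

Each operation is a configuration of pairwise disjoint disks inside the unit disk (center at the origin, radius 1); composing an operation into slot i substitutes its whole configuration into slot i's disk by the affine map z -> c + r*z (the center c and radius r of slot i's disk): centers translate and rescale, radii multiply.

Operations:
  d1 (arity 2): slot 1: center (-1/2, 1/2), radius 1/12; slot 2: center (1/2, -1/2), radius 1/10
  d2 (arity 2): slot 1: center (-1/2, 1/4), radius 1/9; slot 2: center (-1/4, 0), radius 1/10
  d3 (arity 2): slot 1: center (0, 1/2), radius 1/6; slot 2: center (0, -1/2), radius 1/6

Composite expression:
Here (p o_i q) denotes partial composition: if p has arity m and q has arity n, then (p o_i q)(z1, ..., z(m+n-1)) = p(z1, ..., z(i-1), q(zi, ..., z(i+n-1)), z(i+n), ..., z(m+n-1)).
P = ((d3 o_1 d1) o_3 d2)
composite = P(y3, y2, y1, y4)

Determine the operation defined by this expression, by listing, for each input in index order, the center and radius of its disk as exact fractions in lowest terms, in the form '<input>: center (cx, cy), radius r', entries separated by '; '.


y1: center (-1/12, -11/24), radius 1/54; y2: center (1/12, 5/12), radius 1/60; y3: center (-1/12, 7/12), radius 1/72; y4: center (-1/24, -1/2), radius 1/60

Only the slot chain above each y matters under d3; compose those maps.
y3 passes through 2 substitutions, ending at center (-1/12, 7/12), radius 1/72
y2 passes through 2 substitutions, ending at center (1/12, 5/12), radius 1/60
y1 passes through 2 substitutions, ending at center (-1/12, -11/24), radius 1/54
y4 passes through 2 substitutions, ending at center (-1/24, -1/2), radius 1/60


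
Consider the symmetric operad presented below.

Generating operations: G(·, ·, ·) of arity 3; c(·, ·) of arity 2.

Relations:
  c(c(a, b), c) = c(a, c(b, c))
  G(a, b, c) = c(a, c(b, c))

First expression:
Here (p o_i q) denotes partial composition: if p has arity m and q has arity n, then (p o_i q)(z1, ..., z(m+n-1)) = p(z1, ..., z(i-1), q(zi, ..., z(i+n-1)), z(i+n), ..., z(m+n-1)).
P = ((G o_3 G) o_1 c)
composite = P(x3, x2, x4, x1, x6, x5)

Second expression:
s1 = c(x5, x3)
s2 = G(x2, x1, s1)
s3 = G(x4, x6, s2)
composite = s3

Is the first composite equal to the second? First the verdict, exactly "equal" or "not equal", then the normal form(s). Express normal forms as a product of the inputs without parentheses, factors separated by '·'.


Normal form of the first expression: x3 · x2 · x4 · x1 · x6 · x5
Normal form of the second expression: x4 · x6 · x2 · x1 · x5 · x3
Distinct normal forms: not equal.

not equal — first x3 · x2 · x4 · x1 · x6 · x5, second x4 · x6 · x2 · x1 · x5 · x3


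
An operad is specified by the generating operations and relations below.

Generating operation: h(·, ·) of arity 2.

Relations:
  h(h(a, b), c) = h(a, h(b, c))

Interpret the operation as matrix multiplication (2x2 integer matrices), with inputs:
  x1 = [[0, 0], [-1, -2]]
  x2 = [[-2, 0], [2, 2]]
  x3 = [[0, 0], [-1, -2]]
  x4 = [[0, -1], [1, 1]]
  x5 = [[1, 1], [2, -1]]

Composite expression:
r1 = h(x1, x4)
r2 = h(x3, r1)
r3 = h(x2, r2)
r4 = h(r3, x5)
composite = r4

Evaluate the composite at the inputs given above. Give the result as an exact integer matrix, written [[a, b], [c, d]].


h(x1, x4) = [[0, 0], [-2, -1]]
h(x3, h(x1, x4)) = [[0, 0], [4, 2]]
h(x2, h(x3, h(x1, x4))) = [[0, 0], [8, 4]]
h(h(x2, h(x3, h(x1, x4))), x5) = [[0, 0], [16, 4]]

[[0, 0], [16, 4]]


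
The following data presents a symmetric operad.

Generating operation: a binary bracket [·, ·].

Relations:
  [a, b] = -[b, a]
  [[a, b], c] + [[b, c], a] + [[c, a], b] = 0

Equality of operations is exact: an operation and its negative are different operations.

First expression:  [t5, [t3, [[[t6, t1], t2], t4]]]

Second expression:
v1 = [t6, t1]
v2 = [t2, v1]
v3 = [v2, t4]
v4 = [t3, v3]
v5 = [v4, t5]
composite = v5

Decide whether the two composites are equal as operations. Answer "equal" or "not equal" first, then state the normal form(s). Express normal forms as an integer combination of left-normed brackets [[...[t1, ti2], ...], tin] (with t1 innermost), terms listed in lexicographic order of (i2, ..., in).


Normal form of the first expression: -[[[[[t1, t6], t2], t4], t3], t5]
Normal form of the second expression: -[[[[[t1, t6], t2], t4], t3], t5]
The normal forms match — equal.

equal: each reduces to -[[[[[t1, t6], t2], t4], t3], t5]


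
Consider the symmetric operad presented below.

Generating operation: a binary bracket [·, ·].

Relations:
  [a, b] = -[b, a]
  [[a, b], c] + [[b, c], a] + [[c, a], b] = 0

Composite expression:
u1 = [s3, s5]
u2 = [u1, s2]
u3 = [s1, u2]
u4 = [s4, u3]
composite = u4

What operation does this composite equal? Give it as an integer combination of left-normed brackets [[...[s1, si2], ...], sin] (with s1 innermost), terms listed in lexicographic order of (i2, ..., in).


[[[[s1, s2], s3], s5], s4] - [[[[s1, s2], s5], s3], s4] - [[[[s1, s3], s5], s2], s4] + [[[[s1, s5], s3], s2], s4]

In the tensor algebra, words opening s1 carry the s1-anchored form.
Composite bracket: [s4, [s1, [[s3, s5], s2]]]
Each bracket splits as ab - ba, giving 16 signed words (2^4 = 16).
The s1-initial words carry the normal form:
  sign of s1s2s3s5s4 is +1, so it contributes +[[[[s1, s2], s3], s5], s4]
  sign of s1s2s5s3s4 is -1, so it contributes -[[[[s1, s2], s5], s3], s4]
  sign of s1s3s5s2s4 is -1, so it contributes -[[[[s1, s3], s5], s2], s4]
  sign of s1s5s3s2s4 is +1, so it contributes +[[[[s1, s5], s3], s2], s4]


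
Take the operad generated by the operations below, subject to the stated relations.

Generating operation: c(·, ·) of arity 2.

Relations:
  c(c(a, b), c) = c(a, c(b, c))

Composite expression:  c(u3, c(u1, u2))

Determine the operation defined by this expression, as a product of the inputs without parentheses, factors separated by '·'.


Key point: c is associative — brackets drop, the u-order remains.
c(u1, u2) collapses to u1 · u2
c(u3, c(u1, u2)) collapses to u3 · u1 · u2

u3 · u1 · u2


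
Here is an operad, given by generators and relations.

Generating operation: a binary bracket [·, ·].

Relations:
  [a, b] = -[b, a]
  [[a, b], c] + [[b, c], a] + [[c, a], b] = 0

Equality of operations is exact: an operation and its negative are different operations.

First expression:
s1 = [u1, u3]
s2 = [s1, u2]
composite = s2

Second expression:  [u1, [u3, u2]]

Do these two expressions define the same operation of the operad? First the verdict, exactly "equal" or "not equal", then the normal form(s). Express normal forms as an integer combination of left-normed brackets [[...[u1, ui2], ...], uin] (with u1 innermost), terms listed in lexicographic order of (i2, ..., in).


not equal: they reduce to [[u1, u3], u2] and -[[u1, u2], u3] + [[u1, u3], u2]

The first composite normalizes to [[u1, u3], u2]
The second composite normalizes to -[[u1, u2], u3] + [[u1, u3], u2]
No match — not equal.


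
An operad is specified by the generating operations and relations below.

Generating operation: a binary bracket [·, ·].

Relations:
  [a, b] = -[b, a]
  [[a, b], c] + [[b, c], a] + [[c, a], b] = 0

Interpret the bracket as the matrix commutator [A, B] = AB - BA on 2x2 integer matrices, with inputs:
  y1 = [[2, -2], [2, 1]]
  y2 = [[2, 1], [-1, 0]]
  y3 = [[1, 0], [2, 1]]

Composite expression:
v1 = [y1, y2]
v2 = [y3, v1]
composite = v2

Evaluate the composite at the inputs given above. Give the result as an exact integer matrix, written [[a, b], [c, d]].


[y1, y2] = [[0, 5], [5, 0]]
[y3, [y1, y2]] = [[-10, 0], [0, 10]]

[[-10, 0], [0, 10]]


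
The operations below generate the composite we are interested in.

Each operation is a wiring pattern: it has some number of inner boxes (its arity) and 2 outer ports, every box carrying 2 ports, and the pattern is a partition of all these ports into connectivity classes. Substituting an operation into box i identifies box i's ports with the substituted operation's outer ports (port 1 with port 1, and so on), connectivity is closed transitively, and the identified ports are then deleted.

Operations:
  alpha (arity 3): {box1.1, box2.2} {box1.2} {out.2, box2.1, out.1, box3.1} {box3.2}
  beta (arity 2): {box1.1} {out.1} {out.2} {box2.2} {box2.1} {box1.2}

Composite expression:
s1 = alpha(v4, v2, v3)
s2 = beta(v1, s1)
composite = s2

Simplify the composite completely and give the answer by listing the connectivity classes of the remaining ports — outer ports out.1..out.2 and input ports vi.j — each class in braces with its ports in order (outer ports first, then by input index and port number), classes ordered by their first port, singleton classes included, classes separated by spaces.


Two ports join when wires chain via beta-identified ports.
stage alpha: inputs (v4, v2, v3), connectivity {out.1, out.2, v2.1, v3.1} {v2.2, v4.1} {v3.2} {v4.2}, out.j its boundary
stage beta: inputs (v1, v4, v2, v3), connectivity {out.1} {out.2} {v1.1} {v1.2} {v2.1, v3.1} {v2.2, v4.1} {v3.2} {v4.2}, out.j its boundary

{out.1} {out.2} {v1.1} {v1.2} {v2.1, v3.1} {v2.2, v4.1} {v3.2} {v4.2}


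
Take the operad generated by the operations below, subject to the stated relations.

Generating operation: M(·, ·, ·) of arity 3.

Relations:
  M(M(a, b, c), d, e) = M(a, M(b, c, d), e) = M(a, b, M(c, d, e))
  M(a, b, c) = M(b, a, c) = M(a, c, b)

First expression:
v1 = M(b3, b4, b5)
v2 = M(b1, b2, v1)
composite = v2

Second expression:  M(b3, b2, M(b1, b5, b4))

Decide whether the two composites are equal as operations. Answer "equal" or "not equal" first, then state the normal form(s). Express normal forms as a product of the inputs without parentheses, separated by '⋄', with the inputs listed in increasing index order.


equal — both sides give b1 ⋄ b2 ⋄ b3 ⋄ b4 ⋄ b5

Normal form of the first expression: b1 ⋄ b2 ⋄ b3 ⋄ b4 ⋄ b5
Normal form of the second expression: b1 ⋄ b2 ⋄ b3 ⋄ b4 ⋄ b5
The forms coincide; equal.


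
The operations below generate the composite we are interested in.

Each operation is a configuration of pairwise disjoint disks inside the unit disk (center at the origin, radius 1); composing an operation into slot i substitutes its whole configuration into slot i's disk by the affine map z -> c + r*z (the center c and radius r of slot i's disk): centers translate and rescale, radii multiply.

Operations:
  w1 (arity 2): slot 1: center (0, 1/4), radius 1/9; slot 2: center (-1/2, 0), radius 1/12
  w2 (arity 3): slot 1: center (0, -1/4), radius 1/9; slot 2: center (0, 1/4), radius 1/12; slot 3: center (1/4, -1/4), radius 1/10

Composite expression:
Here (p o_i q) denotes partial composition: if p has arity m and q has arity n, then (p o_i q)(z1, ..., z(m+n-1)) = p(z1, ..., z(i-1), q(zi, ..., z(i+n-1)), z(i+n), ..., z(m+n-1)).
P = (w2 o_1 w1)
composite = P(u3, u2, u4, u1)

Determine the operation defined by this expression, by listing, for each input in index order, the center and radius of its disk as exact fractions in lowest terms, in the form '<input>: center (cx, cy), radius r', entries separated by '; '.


u1: center (1/4, -1/4), radius 1/10; u2: center (-1/18, -1/4), radius 1/108; u3: center (0, -2/9), radius 1/81; u4: center (0, 1/4), radius 1/12

Each u-disk chains the slot maps above it in w2; radii multiply.
tracing u3 down its 2-map path: center (0, -2/9), radius 1/81
tracing u2 down its 2-map path: center (-1/18, -1/4), radius 1/108
tracing u4 down its 1-map path: center (0, 1/4), radius 1/12
tracing u1 down its 1-map path: center (1/4, -1/4), radius 1/10


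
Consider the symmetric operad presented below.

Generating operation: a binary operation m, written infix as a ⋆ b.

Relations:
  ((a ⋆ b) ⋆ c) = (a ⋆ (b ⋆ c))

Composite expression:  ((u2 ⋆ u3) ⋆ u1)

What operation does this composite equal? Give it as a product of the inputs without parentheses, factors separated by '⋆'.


u2 ⋆ u3 ⋆ u1

Key point: m is associative — brackets drop, the u-order remains.
(u2 ⋆ u3) flattens to u2 ⋆ u3
((u2 ⋆ u3) ⋆ u1) flattens to u2 ⋆ u3 ⋆ u1


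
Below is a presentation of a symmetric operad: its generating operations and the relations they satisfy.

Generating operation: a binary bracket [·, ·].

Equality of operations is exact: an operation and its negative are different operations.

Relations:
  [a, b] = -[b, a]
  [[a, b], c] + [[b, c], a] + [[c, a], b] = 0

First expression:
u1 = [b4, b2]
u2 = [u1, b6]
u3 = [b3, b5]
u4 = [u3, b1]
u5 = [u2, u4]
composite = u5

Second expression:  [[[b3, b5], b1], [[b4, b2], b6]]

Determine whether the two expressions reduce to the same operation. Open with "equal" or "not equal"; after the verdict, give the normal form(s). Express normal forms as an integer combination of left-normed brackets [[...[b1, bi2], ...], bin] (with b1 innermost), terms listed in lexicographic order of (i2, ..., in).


not equal; the first gives -[[[[[b1, b3], b5], b2], b4], b6] + [[[[[b1, b3], b5], b4], b2], b6] + [[[[[b1, b3], b5], b6], b2], b4] - [[[[[b1, b3], b5], b6], b4], b2] + [[[[[b1, b5], b3], b2], b4], b6] - [[[[[b1, b5], b3], b4], b2], b6] - [[[[[b1, b5], b3], b6], b2], b4] + [[[[[b1, b5], b3], b6], b4], b2] and the second [[[[[b1, b3], b5], b2], b4], b6] - [[[[[b1, b3], b5], b4], b2], b6] - [[[[[b1, b3], b5], b6], b2], b4] + [[[[[b1, b3], b5], b6], b4], b2] - [[[[[b1, b5], b3], b2], b4], b6] + [[[[[b1, b5], b3], b4], b2], b6] + [[[[[b1, b5], b3], b6], b2], b4] - [[[[[b1, b5], b3], b6], b4], b2]

The first expression reduces to -[[[[[b1, b3], b5], b2], b4], b6] + [[[[[b1, b3], b5], b4], b2], b6] + [[[[[b1, b3], b5], b6], b2], b4] - [[[[[b1, b3], b5], b6], b4], b2] + [[[[[b1, b5], b3], b2], b4], b6] - [[[[[b1, b5], b3], b4], b2], b6] - [[[[[b1, b5], b3], b6], b2], b4] + [[[[[b1, b5], b3], b6], b4], b2]
The second expression reduces to [[[[[b1, b3], b5], b2], b4], b6] - [[[[[b1, b3], b5], b4], b2], b6] - [[[[[b1, b3], b5], b6], b2], b4] + [[[[[b1, b3], b5], b6], b4], b2] - [[[[[b1, b5], b3], b2], b4], b6] + [[[[[b1, b5], b3], b4], b2], b6] + [[[[[b1, b5], b3], b6], b2], b4] - [[[[[b1, b5], b3], b6], b4], b2]
No match — not equal.


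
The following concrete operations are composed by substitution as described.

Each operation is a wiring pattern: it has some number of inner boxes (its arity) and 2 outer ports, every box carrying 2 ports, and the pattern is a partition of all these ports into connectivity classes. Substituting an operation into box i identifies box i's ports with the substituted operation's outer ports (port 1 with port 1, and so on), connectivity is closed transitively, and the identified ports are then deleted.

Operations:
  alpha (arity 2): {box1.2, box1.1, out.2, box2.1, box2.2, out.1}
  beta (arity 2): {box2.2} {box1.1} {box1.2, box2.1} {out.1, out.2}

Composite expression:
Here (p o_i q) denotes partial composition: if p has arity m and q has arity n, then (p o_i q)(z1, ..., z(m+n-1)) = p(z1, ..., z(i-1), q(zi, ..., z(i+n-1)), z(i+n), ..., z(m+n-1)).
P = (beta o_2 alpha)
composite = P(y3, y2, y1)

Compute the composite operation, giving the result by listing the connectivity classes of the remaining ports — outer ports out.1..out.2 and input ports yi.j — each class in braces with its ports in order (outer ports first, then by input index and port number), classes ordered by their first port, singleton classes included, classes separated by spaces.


{out.1, out.2} {y1.1, y1.2, y2.1, y2.2, y3.2} {y3.1}


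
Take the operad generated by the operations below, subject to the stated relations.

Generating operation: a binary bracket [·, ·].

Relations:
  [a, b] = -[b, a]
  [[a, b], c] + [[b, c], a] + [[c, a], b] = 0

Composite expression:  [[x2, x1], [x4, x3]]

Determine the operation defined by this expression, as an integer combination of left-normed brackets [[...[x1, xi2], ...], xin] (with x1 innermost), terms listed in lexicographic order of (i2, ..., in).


[[[x1, x2], x3], x4] - [[[x1, x2], x4], x3]

Skip Jacobi rewriting: expand, keep x1-initial words, read off terms.
Composite bracket: [[x2, x1], [x4, x3]]
Expanding via [a, b] = ab - ba: 8 signed words (2^3 = 8).
Keep just the words that open with x1:
  sign of x1x2x3x4 is +1, so it contributes +[[[x1, x2], x3], x4]
  sign of x1x2x4x3 is -1, so it contributes -[[[x1, x2], x4], x3]


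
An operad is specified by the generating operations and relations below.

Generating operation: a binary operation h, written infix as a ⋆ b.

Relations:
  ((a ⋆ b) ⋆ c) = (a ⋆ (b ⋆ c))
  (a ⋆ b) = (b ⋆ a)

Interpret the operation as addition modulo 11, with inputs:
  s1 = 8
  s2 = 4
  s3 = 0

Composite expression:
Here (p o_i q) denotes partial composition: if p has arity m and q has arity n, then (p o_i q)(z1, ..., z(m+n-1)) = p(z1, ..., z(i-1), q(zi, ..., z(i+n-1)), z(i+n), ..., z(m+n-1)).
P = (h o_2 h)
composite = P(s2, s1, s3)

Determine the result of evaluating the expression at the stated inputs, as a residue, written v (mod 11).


1 (mod 11)

(s1 ⋆ s3) = 8
(s2 ⋆ (s1 ⋆ s3)) = 1


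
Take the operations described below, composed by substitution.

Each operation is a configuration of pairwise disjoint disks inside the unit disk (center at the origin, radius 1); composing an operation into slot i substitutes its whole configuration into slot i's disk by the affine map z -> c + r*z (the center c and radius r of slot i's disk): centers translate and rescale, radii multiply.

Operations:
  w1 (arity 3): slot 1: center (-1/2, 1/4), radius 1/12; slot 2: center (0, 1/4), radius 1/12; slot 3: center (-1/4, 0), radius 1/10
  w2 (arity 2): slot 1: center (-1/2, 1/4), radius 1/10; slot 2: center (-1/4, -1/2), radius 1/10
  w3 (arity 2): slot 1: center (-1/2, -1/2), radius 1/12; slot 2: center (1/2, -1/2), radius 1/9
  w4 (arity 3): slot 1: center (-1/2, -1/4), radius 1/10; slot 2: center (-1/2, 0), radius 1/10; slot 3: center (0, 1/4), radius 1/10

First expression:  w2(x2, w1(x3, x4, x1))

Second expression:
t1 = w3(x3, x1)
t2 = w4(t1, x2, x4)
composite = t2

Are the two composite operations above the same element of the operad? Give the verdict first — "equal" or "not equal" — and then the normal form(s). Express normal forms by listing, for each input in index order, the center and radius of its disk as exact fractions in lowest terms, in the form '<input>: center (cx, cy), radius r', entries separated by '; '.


not equal — first x1: center (-11/40, -1/2), radius 1/100; x2: center (-1/2, 1/4), radius 1/10; x3: center (-3/10, -19/40), radius 1/120; x4: center (-1/4, -19/40), radius 1/120, second x1: center (-9/20, -3/10), radius 1/90; x2: center (-1/2, 0), radius 1/10; x3: center (-11/20, -3/10), radius 1/120; x4: center (0, 1/4), radius 1/10

In normal form, the first expression is x1: center (-11/40, -1/2), radius 1/100; x2: center (-1/2, 1/4), radius 1/10; x3: center (-3/10, -19/40), radius 1/120; x4: center (-1/4, -19/40), radius 1/120
In normal form, the second expression is x1: center (-9/20, -3/10), radius 1/90; x2: center (-1/2, 0), radius 1/10; x3: center (-11/20, -3/10), radius 1/120; x4: center (0, 1/4), radius 1/10
The normal forms differ: not equal.


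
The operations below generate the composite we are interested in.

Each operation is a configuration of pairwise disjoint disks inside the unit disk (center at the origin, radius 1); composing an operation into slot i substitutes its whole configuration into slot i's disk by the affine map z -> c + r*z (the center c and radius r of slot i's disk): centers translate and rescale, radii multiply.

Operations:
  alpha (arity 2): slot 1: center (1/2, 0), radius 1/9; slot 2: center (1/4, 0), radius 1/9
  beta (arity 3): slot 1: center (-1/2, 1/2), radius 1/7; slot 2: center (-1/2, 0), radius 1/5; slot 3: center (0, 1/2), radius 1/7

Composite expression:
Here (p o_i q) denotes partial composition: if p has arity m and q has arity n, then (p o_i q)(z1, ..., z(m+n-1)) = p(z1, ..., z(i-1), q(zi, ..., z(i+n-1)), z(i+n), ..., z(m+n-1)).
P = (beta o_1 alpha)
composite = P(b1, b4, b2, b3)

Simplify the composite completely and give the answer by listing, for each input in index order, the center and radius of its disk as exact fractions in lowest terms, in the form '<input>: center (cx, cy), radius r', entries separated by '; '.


b1: center (-3/7, 1/2), radius 1/63; b2: center (-1/2, 0), radius 1/5; b3: center (0, 1/2), radius 1/7; b4: center (-13/28, 1/2), radius 1/63

Below beta, radii multiply path by path; the b-disk centers shift.
tracing b1 down its 2-map path: center (-3/7, 1/2), radius 1/63
tracing b4 down its 2-map path: center (-13/28, 1/2), radius 1/63
tracing b2 down its 1-map path: center (-1/2, 0), radius 1/5
tracing b3 down its 1-map path: center (0, 1/2), radius 1/7


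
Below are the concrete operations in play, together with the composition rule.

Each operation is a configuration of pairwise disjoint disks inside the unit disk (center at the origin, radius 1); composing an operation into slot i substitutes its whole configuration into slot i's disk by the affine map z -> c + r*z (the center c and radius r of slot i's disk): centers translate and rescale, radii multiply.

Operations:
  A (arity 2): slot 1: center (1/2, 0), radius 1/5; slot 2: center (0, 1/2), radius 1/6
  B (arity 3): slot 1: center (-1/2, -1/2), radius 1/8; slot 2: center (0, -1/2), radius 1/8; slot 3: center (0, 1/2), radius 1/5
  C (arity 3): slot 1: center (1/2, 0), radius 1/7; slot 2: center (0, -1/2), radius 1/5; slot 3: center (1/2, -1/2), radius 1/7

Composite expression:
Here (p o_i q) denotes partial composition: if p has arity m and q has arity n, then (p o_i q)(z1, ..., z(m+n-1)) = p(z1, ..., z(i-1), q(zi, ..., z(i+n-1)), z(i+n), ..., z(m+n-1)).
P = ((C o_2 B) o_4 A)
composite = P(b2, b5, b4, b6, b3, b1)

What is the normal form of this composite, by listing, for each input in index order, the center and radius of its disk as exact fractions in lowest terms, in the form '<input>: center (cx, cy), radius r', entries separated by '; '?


b1: center (1/2, -1/2), radius 1/7; b2: center (1/2, 0), radius 1/7; b3: center (0, -19/50), radius 1/150; b4: center (0, -3/5), radius 1/40; b5: center (-1/10, -3/5), radius 1/40; b6: center (1/50, -2/5), radius 1/125


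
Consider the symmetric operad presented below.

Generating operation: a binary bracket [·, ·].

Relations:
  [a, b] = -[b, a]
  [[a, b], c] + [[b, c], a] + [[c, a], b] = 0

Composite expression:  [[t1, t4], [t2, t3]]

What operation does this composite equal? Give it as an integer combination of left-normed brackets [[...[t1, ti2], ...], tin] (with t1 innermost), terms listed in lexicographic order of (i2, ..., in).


[[[t1, t4], t2], t3] - [[[t1, t4], t3], t2]

A multilinear Lie element is pinned by t1-initial words (t1 innermost).
Composite bracket: [[t1, t4], [t2, t3]]
Expanding via [a, b] = ab - ba: 8 signed words (2^3 = 8).
Collect the words opening with t1:
  the word t1t4t2t3 carries sign +1 and contributes +[[[t1, t4], t2], t3]
  the word t1t4t3t2 carries sign -1 and contributes -[[[t1, t4], t3], t2]


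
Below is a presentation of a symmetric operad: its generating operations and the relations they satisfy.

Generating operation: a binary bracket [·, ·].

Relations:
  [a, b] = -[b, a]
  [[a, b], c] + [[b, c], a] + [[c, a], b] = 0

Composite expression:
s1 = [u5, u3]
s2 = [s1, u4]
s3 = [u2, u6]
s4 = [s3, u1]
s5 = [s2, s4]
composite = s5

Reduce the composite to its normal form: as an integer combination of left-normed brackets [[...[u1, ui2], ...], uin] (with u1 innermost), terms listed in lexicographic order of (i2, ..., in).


-[[[[[u1, u2], u6], u3], u5], u4] + [[[[[u1, u2], u6], u4], u3], u5] - [[[[[u1, u2], u6], u4], u5], u3] + [[[[[u1, u2], u6], u5], u3], u4] + [[[[[u1, u6], u2], u3], u5], u4] - [[[[[u1, u6], u2], u4], u3], u5] + [[[[[u1, u6], u2], u4], u5], u3] - [[[[[u1, u6], u2], u5], u3], u4]

Left-normed coefficients sit on the u1-initial expansion words.
Composite bracket: [[[u5, u3], u4], [[u2, u6], u1]]
Expanding via [a, b] = ab - ba: 32 signed words (2^5 = 32).
Keep just the words that open with u1:
  word u1u2u6u3u5u4 has sign -1, contributing -[[[[[u1, u2], u6], u3], u5], u4]
  word u1u2u6u4u3u5 has sign +1, contributing +[[[[[u1, u2], u6], u4], u3], u5]
  word u1u2u6u4u5u3 has sign -1, contributing -[[[[[u1, u2], u6], u4], u5], u3]
  word u1u2u6u5u3u4 has sign +1, contributing +[[[[[u1, u2], u6], u5], u3], u4]
  word u1u6u2u3u5u4 has sign +1, contributing +[[[[[u1, u6], u2], u3], u5], u4]
  word u1u6u2u4u3u5 has sign -1, contributing -[[[[[u1, u6], u2], u4], u3], u5]
  word u1u6u2u4u5u3 has sign +1, contributing +[[[[[u1, u6], u2], u4], u5], u3]
  word u1u6u2u5u3u4 has sign -1, contributing -[[[[[u1, u6], u2], u5], u3], u4]
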